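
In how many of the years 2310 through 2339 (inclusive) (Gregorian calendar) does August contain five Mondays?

August has 31 days; it has five Mondays when Monday falls among the first (month-length − 28) days — i.e. when August 1 is one of Monday/Sunday/Saturday.
August 1 by year: 2310:Mon✓ 2311:Tue 2312:Thu 2313:Fri 2314:Sat✓ 2315:Sun✓ 2316:Tue 2317:Wed 2318:Thu 2319:Fri 2320:Sun✓ 2321:Mon✓ 2322:Tue 2323:Wed 2324:Fri 2325:Sat✓ 2326:Sun✓ 2327:Mon✓ 2328:Wed 2329:Thu 2330:Fri 2331:Sat✓ 2332:Mon✓ 2333:Tue 2334:Wed 2335:Thu 2336:Sat✓ 2337:Sun✓ 2338:Mon✓ 2339:Tue
Years with five Mondays: 2310, 2314, 2315, 2320, 2321, 2325, 2326, 2327, 2331, 2332, 2336, 2337, 2338 → 13.

13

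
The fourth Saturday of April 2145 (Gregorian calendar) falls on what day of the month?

24

April 1, 2145 is a Thursday, so the first Saturday is the 3rd.
The fourth Saturday is 3 + 21 = 24.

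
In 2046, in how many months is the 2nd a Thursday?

Check the 2nd of each month of 2046: Jan 2: Tue, Feb 2: Fri, Mar 2: Fri, Apr 2: Mon, May 2: Wed, Jun 2: Sat, Jul 2: Mon, Aug 2: Thu, Sep 2: Sun, Oct 2: Tue, Nov 2: Fri, Dec 2: Sun.
Thursday occurs in August — 1 month.

1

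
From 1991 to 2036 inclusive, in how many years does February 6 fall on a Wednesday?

Track February 6's weekday year by year (advancing +1, or +2 across a Feb 29):
  1991: Wed ✓  1992: Thu (+1)  1993: Sat (+2)  1994: Sun (+1)  1995: Mon (+1)
  1996: Tue (+1)  1997: Thu (+2)  1998: Fri (+1)  1999: Sat (+1)  2000: Sun (+1)
  2001: Tue (+2)  2002: Wed (+1) ✓  2003: Thu (+1)  2004: Fri (+1)  … (18 more years) …
  2023: Mon (+1)  2024: Tue (+1)  2025: Thu (+2)  2026: Fri (+1)  2027: Sat (+1)
  2028: Sun (+1)  2029: Tue (+2)  2030: Wed (+1) ✓  2031: Thu (+1)  2032: Fri (+1)
  2033: Sun (+2)  2034: Mon (+1)  2035: Tue (+1)  2036: Wed (+1) ✓
Wednesday years: 1991, 2002, 2008, 2013, 2019, 2030, 2036 — 7 in total.

7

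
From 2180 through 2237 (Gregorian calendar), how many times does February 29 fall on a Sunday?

Leap years in 2180–2237: 14 of them.
Feb 29 weekday advances by 5 (mod 7) from one leap year to the next four years later (or differs when a century non-leap intervenes).
Leap-day weekdays: 2180:Tue 2184:Sun✓ 2188:Fri 2192:Wed 2196:Mon 2204:Wed 2208:Mon 2212:Sat 2216:Thu 2220:Tue 2224:Sun✓ 2228:Fri 2232:Wed 2236:Mon
Sunday: 2184, 2224 → 2.

2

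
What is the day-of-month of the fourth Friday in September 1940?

September 1, 1940 is a Sunday, so the first Friday is the 6th.
The fourth Friday is 6 + 21 = 27.

27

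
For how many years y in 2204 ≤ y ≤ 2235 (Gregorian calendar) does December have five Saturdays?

13

December has 31 days; it has five Saturdays when Saturday falls among the first (month-length − 28) days — i.e. when December 1 is one of Saturday/Friday/Thursday.
December 1 by year: 2204:Sat✓ 2205:Sun 2206:Mon 2207:Tue 2208:Thu✓ 2209:Fri✓ 2210:Sat✓ 2211:Sun 2212:Tue 2213:Wed 2214:Thu✓ 2215:Fri✓ 2216:Sun 2217:Mon 2218:Tue 2219:Wed 2220:Fri✓ 2221:Sat✓ 2222:Sun 2223:Mon 2224:Wed 2225:Thu✓ 2226:Fri✓ 2227:Sat✓ 2228:Mon 2229:Tue 2230:Wed 2231:Thu✓ 2232:Sat✓ 2233:Sun 2234:Mon 2235:Tue
Years with five Saturdays: 2204, 2208, 2209, 2210, 2214, 2215, 2220, 2221, 2225, 2226, 2227, 2231, 2232 → 13.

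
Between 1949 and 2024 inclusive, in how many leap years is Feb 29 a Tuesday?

2

Leap years in 1949–2024: 19 of them.
Feb 29 weekday advances by 5 (mod 7) from one leap year to the next four years later (or differs when a century non-leap intervenes).
Leap-day weekdays: 1952:Fri 1956:Wed 1960:Mon 1964:Sat 1968:Thu 1972:Tue✓ 1976:Sun 1980:Fri 1984:Wed 1988:Mon 1992:Sat 1996:Thu 2000:Tue✓ 2004:Sun 2008:Fri 2012:Wed 2016:Mon 2020:Sat 2024:Thu
Tuesday: 1972, 2000 → 2.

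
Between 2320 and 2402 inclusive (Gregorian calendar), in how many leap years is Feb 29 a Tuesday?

Leap years in 2320–2402: 21 of them.
Feb 29 weekday advances by 5 (mod 7) from one leap year to the next four years later (or differs when a century non-leap intervenes).
Leap-day weekdays: 2320:Sun 2324:Fri 2328:Wed 2332:Mon 2336:Sat 2340:Thu 2344:Tue✓ 2348:Sun 2352:Fri 2356:Wed 2360:Mon 2364:Sat 2368:Thu 2372:Tue✓ 2376:Sun 2380:Fri 2384:Wed 2388:Mon 2392:Sat 2396:Thu 2400:Tue✓
Tuesday: 2344, 2372, 2400 → 3.

3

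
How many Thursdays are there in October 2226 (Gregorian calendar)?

4

October 2226 has 31 days and begins on Sunday.
The first Thursday is October 5.
Thursdays fall on 5, 12, 19, 26 — that's 4.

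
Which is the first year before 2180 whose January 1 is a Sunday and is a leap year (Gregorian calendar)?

Jan 1 advances by 2 weekdays after a leap year and by 1 after a common year.
2180: Jan 1 is Saturday (leap).
2179: Friday
2178: Thursday
2177: Wednesday
2176: Monday (leap)
2175: Sunday
2174: Saturday
2173: Friday
2172: Wednesday (leap)
2171: Tuesday
2170: Monday
2169: Sunday
2168: Friday (leap)
2167: Thursday
2166: Wednesday
2165: Tuesday
2164: Sunday (leap)
2164 begins on a Sunday and is a leap year.

2164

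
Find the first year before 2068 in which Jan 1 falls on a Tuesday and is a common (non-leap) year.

2058

Jan 1 advances by 2 weekdays after a leap year and by 1 after a common year.
2068: Jan 1 is Sunday (leap).
2067: Saturday
2066: Friday
2065: Thursday
2064: Tuesday (leap)
2063: Monday
2062: Sunday
2061: Saturday
2060: Thursday (leap)
2059: Wednesday
2058: Tuesday
2058 begins on a Tuesday and is a common year.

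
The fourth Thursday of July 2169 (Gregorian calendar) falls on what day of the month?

27

July 1, 2169 is a Saturday, so the first Thursday is the 6th.
The fourth Thursday is 6 + 21 = 27.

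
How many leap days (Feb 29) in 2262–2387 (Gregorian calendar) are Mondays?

5

Leap years in 2262–2387: 30 of them.
Feb 29 weekday advances by 5 (mod 7) from one leap year to the next four years later (or differs when a century non-leap intervenes).
Leap-day weekdays: 2264:Mon✓ 2268:Sat 2272:Thu 2276:Tue 2280:Sun 2284:Fri 2288:Wed 2292:Mon✓ 2296:Sat 2304:Mon✓ 2308:Sat 2312:Thu 2316:Tue …(4 more)… 2336:Sat 2340:Thu 2344:Tue 2348:Sun 2352:Fri 2356:Wed 2360:Mon✓ 2364:Sat 2368:Thu 2372:Tue 2376:Sun 2380:Fri 2384:Wed
Monday: 2264, 2292, 2304, 2332, 2360 → 5.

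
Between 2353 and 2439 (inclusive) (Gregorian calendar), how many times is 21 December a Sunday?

12

Track 21 December's weekday year by year (advancing +1, or +2 across a Feb 29):
  2353: Mon  2354: Tue (+1)  2355: Wed (+1)  2356: Fri (+2)  2357: Sat (+1)
  2358: Sun (+1) ✓  2359: Mon (+1)  2360: Wed (+2)  2361: Thu (+1)  2362: Fri (+1)
  2363: Sat (+1)  2364: Mon (+2)  2365: Tue (+1)  2366: Wed (+1)  … (59 more years) …
  2426: Mon (+1)  2427: Tue (+1)  2428: Thu (+2)  2429: Fri (+1)  2430: Sat (+1)
  2431: Sun (+1) ✓  2432: Tue (+2)  2433: Wed (+1)  2434: Thu (+1)  2435: Fri (+1)
  2436: Sun (+2) ✓  2437: Mon (+1)  2438: Tue (+1)  2439: Wed (+1)
Sunday years: 2358, 2369, 2375, 2380, 2386, 2397, 2403, 2408, 2414, 2425, 2431, 2436 — 12 in total.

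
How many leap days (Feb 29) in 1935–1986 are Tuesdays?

Leap years in 1935–1986: 13 of them.
Feb 29 weekday advances by 5 (mod 7) from one leap year to the next four years later (or differs when a century non-leap intervenes).
Leap-day weekdays: 1936:Sat 1940:Thu 1944:Tue✓ 1948:Sun 1952:Fri 1956:Wed 1960:Mon 1964:Sat 1968:Thu 1972:Tue✓ 1976:Sun 1980:Fri 1984:Wed
Tuesday: 1944, 1972 → 2.

2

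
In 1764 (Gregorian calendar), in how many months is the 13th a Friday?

Check the 13th of each month of 1764: Jan 13: Fri, Feb 13: Mon, Mar 13: Tue, Apr 13: Fri, May 13: Sun, Jun 13: Wed, Jul 13: Fri, Aug 13: Mon, Sep 13: Thu, Oct 13: Sat, Nov 13: Tue, Dec 13: Thu.
Friday occurs in January, April, July — 3 months.

3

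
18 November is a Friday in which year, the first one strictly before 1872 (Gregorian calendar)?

1870

From one year to the next, a fixed date's weekday advances by 1, or by 2 when a Feb 29 lies between the two dates.
1872: November 18 is Monday.
1871: Saturday (−2)
1870: Friday (−1)
18 November falls on a Friday in 1870.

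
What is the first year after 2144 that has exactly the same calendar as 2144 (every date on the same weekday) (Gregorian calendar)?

2172

Two years share a calendar iff Jan 1 falls on the same weekday and both are leap or both are common. 2144: Jan 1 is Wednesday, leap year.
2145: Jan 1 Friday, common
2146: Jan 1 Saturday, common
2147: Jan 1 Sunday, common
2148: Jan 1 Monday, leap
2149: Jan 1 Wednesday, common
2150: Jan 1 Thursday, common
2151: Jan 1 Friday, common
2152: Jan 1 Saturday, leap
2153: Jan 1 Monday, common
2154: Jan 1 Tuesday, common
2155: Jan 1 Wednesday, common
2156: Jan 1 Thursday, leap
2157: Jan 1 Saturday, common
2158: Jan 1 Sunday, common
2159: Jan 1 Monday, common
2160: Jan 1 Tuesday, leap
2161: Jan 1 Thursday, common
2162: Jan 1 Friday, common
2163: Jan 1 Saturday, common
2164: Jan 1 Sunday, leap
2165: Jan 1 Tuesday, common
2166: Jan 1 Wednesday, common
2167: Jan 1 Thursday, common
2168: Jan 1 Friday, leap
2169: Jan 1 Sunday, common
2170: Jan 1 Monday, common
2171: Jan 1 Tuesday, common
2172: Jan 1 Wednesday, leap
2172 matches on both conditions.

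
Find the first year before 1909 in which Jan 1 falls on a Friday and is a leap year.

Jan 1 advances by 2 weekdays after a leap year and by 1 after a common year.
1909: Jan 1 is Friday.
1908: Wednesday (leap)
1907: Tuesday
1906: Monday
1905: Sunday
1904: Friday (leap)
1904 begins on a Friday and is a leap year.

1904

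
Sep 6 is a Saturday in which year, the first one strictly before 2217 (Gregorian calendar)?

From one year to the next, a fixed date's weekday advances by 1, or by 2 when a Feb 29 lies between the two dates.
2217: September 6 is Saturday.
2216: Friday (−1)
2215: Wednesday (−2)
2214: Tuesday (−1)
2213: Monday (−1)
2212: Sunday (−1)
2211: Friday (−2)
2210: Thursday (−1)
2209: Wednesday (−1)
2208: Tuesday (−1)
2207: Sunday (−2)
2206: Saturday (−1)
Sep 6 falls on a Saturday in 2206.

2206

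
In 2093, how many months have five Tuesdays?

4

A month of length L has five Tuesdays iff its first Tuesday is on day ≤ L−28 (so day 1–3 in a 31-day month, 1–2 in a 30-day month, day 1 in a leap February).
Checking each month of 2093: Jan starts Thu (31d); Feb starts Sun (28d); Mar starts Sun (31d) ✓; Apr starts Wed (30d); May starts Fri (31d); Jun starts Mon (30d) ✓; Jul starts Wed (31d); Aug starts Sat (31d); Sep starts Tue (30d) ✓; Oct starts Thu (31d); Nov starts Sun (30d); Dec starts Tue (31d) ✓.
Five-Tuesday months: March, June, September, December → 4.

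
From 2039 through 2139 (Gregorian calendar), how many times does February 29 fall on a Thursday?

3

Leap years in 2039–2139: 24 of them.
Feb 29 weekday advances by 5 (mod 7) from one leap year to the next four years later (or differs when a century non-leap intervenes).
Leap-day weekdays: 2040:Wed 2044:Mon 2048:Sat 2052:Thu✓ 2056:Tue 2060:Sun 2064:Fri 2068:Wed 2072:Mon 2076:Sat 2080:Thu✓ 2084:Tue 2088:Sun 2092:Fri 2096:Wed 2104:Fri 2108:Wed 2112:Mon 2116:Sat 2120:Thu✓ 2124:Tue 2128:Sun 2132:Fri 2136:Wed
Thursday: 2052, 2080, 2120 → 3.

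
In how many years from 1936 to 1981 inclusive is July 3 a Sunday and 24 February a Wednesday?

Check each year's weekday for July 3 and 24 February:
  1936: Fri/Mon  1937: Sat/Wed  1938: Sun/Thu  1939: Mon/Fri  1940: Wed/Sat  1941: Thu/Mon  1942: Fri/Tue  1943: Sat/Wed  1944: Mon/Thu  1945: Tue/Sat  1946: Wed/Sun  1947: Thu/Mon  1948: Sat/Tue  1949: Sun/Thu  …(18 more)…  1968: Wed/Sat  1969: Thu/Mon  1970: Fri/Tue  1971: Sat/Wed  1972: Mon/Thu  1973: Tue/Sat  1974: Wed/Sun  1975: Thu/Mon  1976: Sat/Tue  1977: Sun/Thu  1978: Mon/Fri  1979: Tue/Sat  1980: Thu/Sun  1981: Fri/Tue
Both conditions hold in: 1960 — 1.

1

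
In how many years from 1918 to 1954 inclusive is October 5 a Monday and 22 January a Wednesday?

Check each year's weekday for October 5 and 22 January:
  1918: Sat/Tue  1919: Sun/Wed  1920: Tue/Thu  1921: Wed/Sat  1922: Thu/Sun  1923: Fri/Mon  1924: Sun/Tue  1925: Mon/Thu  1926: Tue/Fri  1927: Wed/Sat  1928: Fri/Sun  1929: Sat/Tue  1930: Sun/Wed  1931: Mon/Thu  …(9 more)…  1941: Sun/Wed  1942: Mon/Thu  1943: Tue/Fri  1944: Thu/Sat  1945: Fri/Mon  1946: Sat/Tue  1947: Sun/Wed  1948: Tue/Thu  1949: Wed/Sat  1950: Thu/Sun  1951: Fri/Mon  1952: Sun/Tue  1953: Mon/Thu  1954: Tue/Fri
Both conditions hold in: 1936 — 1.

1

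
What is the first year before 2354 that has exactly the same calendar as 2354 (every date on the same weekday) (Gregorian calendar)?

2343

Two years share a calendar iff Jan 1 falls on the same weekday and both are leap or both are common. 2354: Jan 1 is Friday, common year.
2353: Jan 1 Thursday, common
2352: Jan 1 Tuesday, leap
2351: Jan 1 Monday, common
2350: Jan 1 Sunday, common
2349: Jan 1 Saturday, common
2348: Jan 1 Thursday, leap
2347: Jan 1 Wednesday, common
2346: Jan 1 Tuesday, common
2345: Jan 1 Monday, common
2344: Jan 1 Saturday, leap
2343: Jan 1 Friday, common
2343 matches on both conditions.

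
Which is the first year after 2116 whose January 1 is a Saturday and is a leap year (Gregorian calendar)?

Jan 1 advances by 2 weekdays after a leap year and by 1 after a common year.
2116: Jan 1 is Wednesday (leap).
2117: Friday
2118: Saturday
2119: Sunday
2120: Monday (leap)
2121: Wednesday
2122: Thursday
2123: Friday
2124: Saturday (leap)
2124 begins on a Saturday and is a leap year.

2124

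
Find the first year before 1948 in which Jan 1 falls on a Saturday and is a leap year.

1944

Jan 1 advances by 2 weekdays after a leap year and by 1 after a common year.
1948: Jan 1 is Thursday (leap).
1947: Wednesday
1946: Tuesday
1945: Monday
1944: Saturday (leap)
1944 begins on a Saturday and is a leap year.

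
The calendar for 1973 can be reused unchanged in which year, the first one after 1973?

Two years share a calendar iff Jan 1 falls on the same weekday and both are leap or both are common. 1973: Jan 1 is Monday, common year.
1974: Jan 1 Tuesday, common
1975: Jan 1 Wednesday, common
1976: Jan 1 Thursday, leap
1977: Jan 1 Saturday, common
1978: Jan 1 Sunday, common
1979: Jan 1 Monday, common
1979 matches on both conditions.

1979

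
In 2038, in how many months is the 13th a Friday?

Check the 13th of each month of 2038: Jan 13: Wed, Feb 13: Sat, Mar 13: Sat, Apr 13: Tue, May 13: Thu, Jun 13: Sun, Jul 13: Tue, Aug 13: Fri, Sep 13: Mon, Oct 13: Wed, Nov 13: Sat, Dec 13: Mon.
Friday occurs in August — 1 month.

1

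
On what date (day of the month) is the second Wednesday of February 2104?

February 1, 2104 is a Friday, so the first Wednesday is the 6th.
The second Wednesday is 6 + 7 = 13.

13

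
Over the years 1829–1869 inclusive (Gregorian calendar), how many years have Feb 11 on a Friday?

Track Feb 11's weekday year by year (advancing +1, or +2 across a Feb 29):
  1829: Wed  1830: Thu (+1)  1831: Fri (+1) ✓  1832: Sat (+1)  1833: Mon (+2)
  1834: Tue (+1)  1835: Wed (+1)  1836: Thu (+1)  1837: Sat (+2)  1838: Sun (+1)
  1839: Mon (+1)  1840: Tue (+1)  1841: Thu (+2)  1842: Fri (+1) ✓  … (13 more years) …
  1856: Mon (+1)  1857: Wed (+2)  1858: Thu (+1)  1859: Fri (+1) ✓  1860: Sat (+1)
  1861: Mon (+2)  1862: Tue (+1)  1863: Wed (+1)  1864: Thu (+1)  1865: Sat (+2)
  1866: Sun (+1)  1867: Mon (+1)  1868: Tue (+1)  1869: Thu (+2)
Friday years: 1831, 1842, 1848, 1853, 1859 — 5 in total.

5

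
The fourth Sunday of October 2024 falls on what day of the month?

27

October 1, 2024 is a Tuesday, so the first Sunday is the 6th.
The fourth Sunday is 6 + 21 = 27.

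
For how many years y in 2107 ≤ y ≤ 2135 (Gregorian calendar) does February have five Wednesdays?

February has 28 days (29 in leap years); it has five Wednesdays when Wednesday falls among the first (month-length − 28) days — i.e. when February 1 is Wednesday in a leap year (never in a common year).
February 1 by year: 2107:Tue 2108:Wed✓ 2109:Fri 2110:Sat 2111:Sun 2112:Mon 2113:Wed 2114:Thu 2115:Fri 2116:Sat 2117:Mon 2118:Tue 2119:Wed 2120:Thu 2121:Sat 2122:Sun 2123:Mon 2124:Tue 2125:Thu 2126:Fri 2127:Sat 2128:Sun 2129:Tue 2130:Wed 2131:Thu 2132:Fri 2133:Sun 2134:Mon 2135:Tue
Years with five Wednesdays: 2108 → 1.

1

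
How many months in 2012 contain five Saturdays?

A month of length L has five Saturdays iff its first Saturday is on day ≤ L−28 (so day 1–3 in a 31-day month, 1–2 in a 30-day month, day 1 in a leap February).
Checking each month of 2012: Jan starts Sun (31d); Feb starts Wed (29d); Mar starts Thu (31d) ✓; Apr starts Sun (30d); May starts Tue (31d); Jun starts Fri (30d) ✓; Jul starts Sun (31d); Aug starts Wed (31d); Sep starts Sat (30d) ✓; Oct starts Mon (31d); Nov starts Thu (30d); Dec starts Sat (31d) ✓.
Five-Saturday months: March, June, September, December → 4.

4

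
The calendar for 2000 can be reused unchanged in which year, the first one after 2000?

Two years share a calendar iff Jan 1 falls on the same weekday and both are leap or both are common. 2000: Jan 1 is Saturday, leap year.
2001: Jan 1 Monday, common
2002: Jan 1 Tuesday, common
2003: Jan 1 Wednesday, common
2004: Jan 1 Thursday, leap
2005: Jan 1 Saturday, common
2006: Jan 1 Sunday, common
2007: Jan 1 Monday, common
2008: Jan 1 Tuesday, leap
2009: Jan 1 Thursday, common
2010: Jan 1 Friday, common
2011: Jan 1 Saturday, common
2012: Jan 1 Sunday, leap
2013: Jan 1 Tuesday, common
2014: Jan 1 Wednesday, common
2015: Jan 1 Thursday, common
2016: Jan 1 Friday, leap
2017: Jan 1 Sunday, common
2018: Jan 1 Monday, common
2019: Jan 1 Tuesday, common
2020: Jan 1 Wednesday, leap
2021: Jan 1 Friday, common
2022: Jan 1 Saturday, common
2023: Jan 1 Sunday, common
2024: Jan 1 Monday, leap
2025: Jan 1 Wednesday, common
2026: Jan 1 Thursday, common
2027: Jan 1 Friday, common
2028: Jan 1 Saturday, leap
2028 matches on both conditions.

2028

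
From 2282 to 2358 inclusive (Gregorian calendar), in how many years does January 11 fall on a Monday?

Track January 11's weekday year by year (advancing +1, or +2 across a Feb 29):
  2282: Wed  2283: Thu (+1)  2284: Fri (+1)  2285: Sun (+2)  2286: Mon (+1) ✓
  2287: Tue (+1)  2288: Wed (+1)  2289: Fri (+2)  2290: Sat (+1)  2291: Sun (+1)
  2292: Mon (+1) ✓  2293: Wed (+2)  2294: Thu (+1)  2295: Fri (+1)  … (49 more years) …
  2345: Thu (+2)  2346: Fri (+1)  2347: Sat (+1)  2348: Sun (+1)  2349: Tue (+2)
  2350: Wed (+1)  2351: Thu (+1)  2352: Fri (+1)  2353: Sun (+2)  2354: Mon (+1) ✓
  2355: Tue (+1)  2356: Wed (+1)  2357: Fri (+2)  2358: Sat (+1)
Monday years: 2286, 2292, 2297, 2304, 2309, 2315, 2326, 2332, 2337, 2343, 2354 — 11 in total.

11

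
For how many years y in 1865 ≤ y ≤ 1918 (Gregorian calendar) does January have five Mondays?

January has 31 days; it has five Mondays when Monday falls among the first (month-length − 28) days — i.e. when January 1 is one of Monday/Sunday/Saturday.
January 1 by year: 1865:Sun✓ 1866:Mon✓ 1867:Tue 1868:Wed 1869:Fri 1870:Sat✓ 1871:Sun✓ 1872:Mon✓ 1873:Wed 1874:Thu 1875:Fri 1876:Sat✓ 1877:Mon✓ 1878:Tue 1879:Wed …(24 more)… 1904:Fri 1905:Sun✓ 1906:Mon✓ 1907:Tue 1908:Wed 1909:Fri 1910:Sat✓ 1911:Sun✓ 1912:Mon✓ 1913:Wed 1914:Thu 1915:Fri 1916:Sat✓ 1917:Mon✓ 1918:Tue
Years with five Mondays: 1865, 1866, 1870, 1871, 1872, 1876, 1877, 1881, 1882, 1883, 1887, 1888, 1893, 1894, 1898, 1899, 1900, 1905, 1906, 1910, 1911, 1912, 1916, 1917 → 24.

24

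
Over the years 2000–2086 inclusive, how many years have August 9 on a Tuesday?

Track August 9's weekday year by year (advancing +1, or +2 across a Feb 29):
  2000: Wed  2001: Thu (+1)  2002: Fri (+1)  2003: Sat (+1)  2004: Mon (+2)
  2005: Tue (+1) ✓  2006: Wed (+1)  2007: Thu (+1)  2008: Sat (+2)  2009: Sun (+1)
  2010: Mon (+1)  2011: Tue (+1) ✓  2012: Thu (+2)  2013: Fri (+1)  … (59 more years) …
  2073: Wed (+1)  2074: Thu (+1)  2075: Fri (+1)  2076: Sun (+2)  2077: Mon (+1)
  2078: Tue (+1) ✓  2079: Wed (+1)  2080: Fri (+2)  2081: Sat (+1)  2082: Sun (+1)
  2083: Mon (+1)  2084: Wed (+2)  2085: Thu (+1)  2086: Fri (+1)
Tuesday years: 2005, 2011, 2016, 2022, 2033, 2039, 2044, 2050, 2061, 2067, 2072, 2078 — 12 in total.

12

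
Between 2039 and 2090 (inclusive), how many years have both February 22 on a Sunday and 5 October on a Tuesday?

2

Check each year's weekday for February 22 and 5 October:
  2039: Tue/Wed  2040: Wed/Fri  2041: Fri/Sat  2042: Sat/Sun  2043: Sun/Mon  2044: Mon/Wed  2045: Wed/Thu  2046: Thu/Fri  2047: Fri/Sat  2048: Sat/Mon  2049: Mon/Tue  2050: Tue/Wed  2051: Wed/Thu  2052: Thu/Sat  …(24 more)…  2077: Mon/Tue  2078: Tue/Wed  2079: Wed/Thu  2080: Thu/Sat  2081: Sat/Sun  2082: Sun/Mon  2083: Mon/Tue  2084: Tue/Thu  2085: Thu/Fri  2086: Fri/Sat  2087: Sat/Sun  2088: Sun/Tue ✓  2089: Tue/Wed  2090: Wed/Thu
Both conditions hold in: 2060, 2088 — 2.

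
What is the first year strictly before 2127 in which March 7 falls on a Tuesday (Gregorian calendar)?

From one year to the next, a fixed date's weekday advances by 1, or by 2 when a Feb 29 lies between the two dates.
2127: March 7 is Friday.
2126: Thursday (−1)
2125: Wednesday (−1)
2124: Tuesday (−1)
March 7 falls on a Tuesday in 2124.

2124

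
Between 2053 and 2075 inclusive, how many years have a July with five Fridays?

9

July has 31 days; it has five Fridays when Friday falls among the first (month-length − 28) days — i.e. when July 1 is one of Friday/Thursday/Wednesday.
July 1 by year: 2053:Tue 2054:Wed✓ 2055:Thu✓ 2056:Sat 2057:Sun 2058:Mon 2059:Tue 2060:Thu✓ 2061:Fri✓ 2062:Sat 2063:Sun 2064:Tue 2065:Wed✓ 2066:Thu✓ 2067:Fri✓ 2068:Sun 2069:Mon 2070:Tue 2071:Wed✓ 2072:Fri✓ 2073:Sat 2074:Sun 2075:Mon
Years with five Fridays: 2054, 2055, 2060, 2061, 2065, 2066, 2067, 2071, 2072 → 9.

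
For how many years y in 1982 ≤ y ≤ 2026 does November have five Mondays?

13

November has 30 days; it has five Mondays when Monday falls among the first (month-length − 28) days — i.e. when November 1 is one of Monday/Sunday.
November 1 by year: 1982:Mon✓ 1983:Tue 1984:Thu 1985:Fri 1986:Sat 1987:Sun✓ 1988:Tue 1989:Wed 1990:Thu 1991:Fri 1992:Sun✓ 1993:Mon✓ 1994:Tue 1995:Wed 1996:Fri …(15 more)… 2012:Thu 2013:Fri 2014:Sat 2015:Sun✓ 2016:Tue 2017:Wed 2018:Thu 2019:Fri 2020:Sun✓ 2021:Mon✓ 2022:Tue 2023:Wed 2024:Fri 2025:Sat 2026:Sun✓
Years with five Mondays: 1982, 1987, 1992, 1993, 1998, 1999, 2004, 2009, 2010, 2015, 2020, 2021, 2026 → 13.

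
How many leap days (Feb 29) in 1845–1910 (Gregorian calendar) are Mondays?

3

Leap years in 1845–1910: 15 of them.
Feb 29 weekday advances by 5 (mod 7) from one leap year to the next four years later (or differs when a century non-leap intervenes).
Leap-day weekdays: 1848:Tue 1852:Sun 1856:Fri 1860:Wed 1864:Mon✓ 1868:Sat 1872:Thu 1876:Tue 1880:Sun 1884:Fri 1888:Wed 1892:Mon✓ 1896:Sat 1904:Mon✓ 1908:Sat
Monday: 1864, 1892, 1904 → 3.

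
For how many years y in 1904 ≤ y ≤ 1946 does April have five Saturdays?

April has 30 days; it has five Saturdays when Saturday falls among the first (month-length − 28) days — i.e. when April 1 is one of Saturday/Friday.
April 1 by year: 1904:Fri✓ 1905:Sat✓ 1906:Sun 1907:Mon 1908:Wed 1909:Thu 1910:Fri✓ 1911:Sat✓ 1912:Mon 1913:Tue 1914:Wed 1915:Thu 1916:Sat✓ 1917:Sun 1918:Mon …(13 more)… 1932:Fri✓ 1933:Sat✓ 1934:Sun 1935:Mon 1936:Wed 1937:Thu 1938:Fri✓ 1939:Sat✓ 1940:Mon 1941:Tue 1942:Wed 1943:Thu 1944:Sat✓ 1945:Sun 1946:Mon
Years with five Saturdays: 1904, 1905, 1910, 1911, 1916, 1921, 1922, 1927, 1932, 1933, 1938, 1939, 1944 → 13.

13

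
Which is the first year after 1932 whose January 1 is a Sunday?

Jan 1 advances by 2 weekdays after a leap year and by 1 after a common year.
1932: Jan 1 is Friday (leap).
1933: Sunday
1933 begins on a Sunday

1933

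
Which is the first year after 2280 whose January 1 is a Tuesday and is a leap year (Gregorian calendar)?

Jan 1 advances by 2 weekdays after a leap year and by 1 after a common year.
2280: Jan 1 is Thursday (leap).
2281: Saturday
2282: Sunday
2283: Monday
2284: Tuesday (leap)
2284 begins on a Tuesday and is a leap year.

2284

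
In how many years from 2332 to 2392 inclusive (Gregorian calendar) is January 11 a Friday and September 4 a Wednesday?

Check each year's weekday for January 11 and September 4:
  2332: Mon/Sun  2333: Wed/Mon  2334: Thu/Tue  2335: Fri/Wed ✓  2336: Sat/Fri  2337: Mon/Sat  2338: Tue/Sun  2339: Wed/Mon  2340: Thu/Wed  2341: Sat/Thu  2342: Sun/Fri  2343: Mon/Sat  2344: Tue/Mon  2345: Thu/Tue  …(33 more)…  2379: Thu/Tue  2380: Fri/Thu  2381: Sun/Fri  2382: Mon/Sat  2383: Tue/Sun  2384: Wed/Tue  2385: Fri/Wed ✓  2386: Sat/Thu  2387: Sun/Fri  2388: Mon/Sun  2389: Wed/Mon  2390: Thu/Tue  2391: Fri/Wed ✓  2392: Sat/Fri
Both conditions hold in: 2335, 2346, 2357, 2363, 2374, 2385, 2391 — 7.

7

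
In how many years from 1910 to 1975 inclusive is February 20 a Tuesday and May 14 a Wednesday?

Check each year's weekday for February 20 and May 14:
  1910: Sun/Sat  1911: Mon/Sun  1912: Tue/Tue  1913: Thu/Wed  1914: Fri/Thu  1915: Sat/Fri  1916: Sun/Sun  1917: Tue/Mon  1918: Wed/Tue  1919: Thu/Wed  1920: Fri/Fri  1921: Sun/Sat  1922: Mon/Sun  1923: Tue/Mon  …(38 more)…  1962: Tue/Mon  1963: Wed/Tue  1964: Thu/Thu  1965: Sat/Fri  1966: Sun/Sat  1967: Mon/Sun  1968: Tue/Tue  1969: Thu/Wed  1970: Fri/Thu  1971: Sat/Fri  1972: Sun/Sun  1973: Tue/Mon  1974: Wed/Tue  1975: Thu/Wed
Both conditions hold in: no year — 0.

0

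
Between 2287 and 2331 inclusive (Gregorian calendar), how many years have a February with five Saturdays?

February has 28 days (29 in leap years); it has five Saturdays when Saturday falls among the first (month-length − 28) days — i.e. when February 1 is Saturday in a leap year (never in a common year).
February 1 by year: 2287:Tue 2288:Wed 2289:Fri 2290:Sat 2291:Sun 2292:Mon 2293:Wed 2294:Thu 2295:Fri 2296:Sat✓ 2297:Mon 2298:Tue 2299:Wed 2300:Thu 2301:Fri …(15 more)… 2317:Thu 2318:Fri 2319:Sat 2320:Sun 2321:Tue 2322:Wed 2323:Thu 2324:Fri 2325:Sun 2326:Mon 2327:Tue 2328:Wed 2329:Fri 2330:Sat 2331:Sun
Years with five Saturdays: 2296, 2308 → 2.

2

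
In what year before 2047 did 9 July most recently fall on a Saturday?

From one year to the next, a fixed date's weekday advances by 1, or by 2 when a Feb 29 lies between the two dates.
2047: July 9 is Tuesday.
2046: Monday (−1)
2045: Sunday (−1)
2044: Saturday (−1)
9 July falls on a Saturday in 2044.

2044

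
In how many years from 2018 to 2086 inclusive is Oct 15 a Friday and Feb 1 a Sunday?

2

Check each year's weekday for Oct 15 and Feb 1:
  2018: Mon/Thu  2019: Tue/Fri  2020: Thu/Sat  2021: Fri/Mon  2022: Sat/Tue  2023: Sun/Wed  2024: Tue/Thu  2025: Wed/Sat  2026: Thu/Sun  2027: Fri/Mon  2028: Sun/Tue  2029: Mon/Thu  2030: Tue/Fri  2031: Wed/Sat  …(41 more)…  2073: Sun/Wed  2074: Mon/Thu  2075: Tue/Fri  2076: Thu/Sat  2077: Fri/Mon  2078: Sat/Tue  2079: Sun/Wed  2080: Tue/Thu  2081: Wed/Sat  2082: Thu/Sun  2083: Fri/Mon  2084: Sun/Tue  2085: Mon/Thu  2086: Tue/Fri
Both conditions hold in: 2032, 2060 — 2.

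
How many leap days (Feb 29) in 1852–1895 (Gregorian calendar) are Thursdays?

1

Leap years in 1852–1895: 11 of them.
Feb 29 weekday advances by 5 (mod 7) from one leap year to the next four years later (or differs when a century non-leap intervenes).
Leap-day weekdays: 1852:Sun 1856:Fri 1860:Wed 1864:Mon 1868:Sat 1872:Thu✓ 1876:Tue 1880:Sun 1884:Fri 1888:Wed 1892:Mon
Thursday: 1872 → 1.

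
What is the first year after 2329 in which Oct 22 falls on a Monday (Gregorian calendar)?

2334

From one year to the next, a fixed date's weekday advances by 1, or by 2 when a Feb 29 lies between the two dates.
2329: October 22 is Tuesday.
2330: Wednesday (+1)
2331: Thursday (+1)
2332: Saturday (+2)
2333: Sunday (+1)
2334: Monday (+1)
Oct 22 falls on a Monday in 2334.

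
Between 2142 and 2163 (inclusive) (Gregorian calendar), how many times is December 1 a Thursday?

3

Track December 1's weekday year by year (advancing +1, or +2 across a Feb 29):
  2142: Sat  2143: Sun (+1)  2144: Tue (+2)  2145: Wed (+1)  2146: Thu (+1) ✓
  2147: Fri (+1)  2148: Sun (+2)  2149: Mon (+1)  2150: Tue (+1)  2151: Wed (+1)
  2152: Fri (+2)  2153: Sat (+1)  2154: Sun (+1)  2155: Mon (+1)  2156: Wed (+2)
  2157: Thu (+1) ✓  2158: Fri (+1)  2159: Sat (+1)  2160: Mon (+2)  2161: Tue (+1)
  2162: Wed (+1)  2163: Thu (+1) ✓
Thursday years: 2146, 2157, 2163 — 3 in total.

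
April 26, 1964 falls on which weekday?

Sunday

January 1, 1964 is a Wednesday.
April 26 is day 117 of the year, i.e. 116 days after Jan 1.
116 mod 7 = 4, so advance 4 weekdays from Wednesday: Sunday.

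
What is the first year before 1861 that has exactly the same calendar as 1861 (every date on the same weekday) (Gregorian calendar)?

1850

Two years share a calendar iff Jan 1 falls on the same weekday and both are leap or both are common. 1861: Jan 1 is Tuesday, common year.
1860: Jan 1 Sunday, leap
1859: Jan 1 Saturday, common
1858: Jan 1 Friday, common
1857: Jan 1 Thursday, common
1856: Jan 1 Tuesday, leap
1855: Jan 1 Monday, common
1854: Jan 1 Sunday, common
1853: Jan 1 Saturday, common
1852: Jan 1 Thursday, leap
1851: Jan 1 Wednesday, common
1850: Jan 1 Tuesday, common
1850 matches on both conditions.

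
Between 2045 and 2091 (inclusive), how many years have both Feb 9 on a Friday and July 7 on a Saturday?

6

Check each year's weekday for Feb 9 and July 7:
  2045: Thu/Fri  2046: Fri/Sat ✓  2047: Sat/Sun  2048: Sun/Tue  2049: Tue/Wed  2050: Wed/Thu  2051: Thu/Fri  2052: Fri/Sun  2053: Sun/Mon  2054: Mon/Tue  2055: Tue/Wed  2056: Wed/Fri  2057: Fri/Sat ✓  2058: Sat/Sun  …(19 more)…  2078: Wed/Thu  2079: Thu/Fri  2080: Fri/Sun  2081: Sun/Mon  2082: Mon/Tue  2083: Tue/Wed  2084: Wed/Fri  2085: Fri/Sat ✓  2086: Sat/Sun  2087: Sun/Mon  2088: Mon/Wed  2089: Wed/Thu  2090: Thu/Fri  2091: Fri/Sat ✓
Both conditions hold in: 2046, 2057, 2063, 2074, 2085, 2091 — 6.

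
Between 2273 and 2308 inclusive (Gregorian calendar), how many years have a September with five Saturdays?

11

September has 30 days; it has five Saturdays when Saturday falls among the first (month-length − 28) days — i.e. when September 1 is one of Saturday/Friday.
September 1 by year: 2273:Mon 2274:Tue 2275:Wed 2276:Fri✓ 2277:Sat✓ 2278:Sun 2279:Mon 2280:Wed 2281:Thu 2282:Fri✓ 2283:Sat✓ 2284:Mon 2285:Tue 2286:Wed 2287:Thu …(6 more)… 2294:Sat✓ 2295:Sun 2296:Tue 2297:Wed 2298:Thu 2299:Fri✓ 2300:Sat✓ 2301:Sun 2302:Mon 2303:Tue 2304:Thu 2305:Fri✓ 2306:Sat✓ 2307:Sun 2308:Tue
Years with five Saturdays: 2276, 2277, 2282, 2283, 2288, 2293, 2294, 2299, 2300, 2305, 2306 → 11.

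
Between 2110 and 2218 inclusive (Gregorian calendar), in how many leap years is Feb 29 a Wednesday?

Leap years in 2110–2218: 26 of them.
Feb 29 weekday advances by 5 (mod 7) from one leap year to the next four years later (or differs when a century non-leap intervenes).
Leap-day weekdays: 2112:Mon 2116:Sat 2120:Thu 2124:Tue 2128:Sun 2132:Fri 2136:Wed✓ 2140:Mon 2144:Sat 2148:Thu 2152:Tue 2156:Sun 2160:Fri 2164:Wed✓ 2168:Mon 2172:Sat 2176:Thu 2180:Tue 2184:Sun 2188:Fri 2192:Wed✓ 2196:Mon 2204:Wed✓ 2208:Mon 2212:Sat 2216:Thu
Wednesday: 2136, 2164, 2192, 2204 → 4.

4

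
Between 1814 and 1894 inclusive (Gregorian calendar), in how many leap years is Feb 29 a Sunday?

3

Leap years in 1814–1894: 20 of them.
Feb 29 weekday advances by 5 (mod 7) from one leap year to the next four years later (or differs when a century non-leap intervenes).
Leap-day weekdays: 1816:Thu 1820:Tue 1824:Sun✓ 1828:Fri 1832:Wed 1836:Mon 1840:Sat 1844:Thu 1848:Tue 1852:Sun✓ 1856:Fri 1860:Wed 1864:Mon 1868:Sat 1872:Thu 1876:Tue 1880:Sun✓ 1884:Fri 1888:Wed 1892:Mon
Sunday: 1824, 1852, 1880 → 3.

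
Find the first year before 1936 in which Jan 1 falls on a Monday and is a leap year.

1912

Jan 1 advances by 2 weekdays after a leap year and by 1 after a common year.
1936: Jan 1 is Wednesday (leap).
1935: Tuesday
1934: Monday
1933: Sunday
1932: Friday (leap)
1931: Thursday
1930: Wednesday
1929: Tuesday
1928: Sunday (leap)
1927: Saturday
1926: Friday
1925: Thursday
1924: Tuesday (leap)
1923: Monday
1922: Sunday
1921: Saturday
1920: Thursday (leap)
1919: Wednesday
1918: Tuesday
1917: Monday
1916: Saturday (leap)
1915: Friday
1914: Thursday
1913: Wednesday
1912: Monday (leap)
1912 begins on a Monday and is a leap year.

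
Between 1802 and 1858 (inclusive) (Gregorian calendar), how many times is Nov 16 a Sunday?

Track Nov 16's weekday year by year (advancing +1, or +2 across a Feb 29):
  1802: Tue  1803: Wed (+1)  1804: Fri (+2)  1805: Sat (+1)  1806: Sun (+1) ✓
  1807: Mon (+1)  1808: Wed (+2)  1809: Thu (+1)  1810: Fri (+1)  1811: Sat (+1)
  1812: Mon (+2)  1813: Tue (+1)  1814: Wed (+1)  1815: Thu (+1)  … (29 more years) …
  1845: Sun (+1) ✓  1846: Mon (+1)  1847: Tue (+1)  1848: Thu (+2)  1849: Fri (+1)
  1850: Sat (+1)  1851: Sun (+1) ✓  1852: Tue (+2)  1853: Wed (+1)  1854: Thu (+1)
  1855: Fri (+1)  1856: Sun (+2) ✓  1857: Mon (+1)  1858: Tue (+1)
Sunday years: 1806, 1817, 1823, 1828, 1834, 1845, 1851, 1856 — 8 in total.

8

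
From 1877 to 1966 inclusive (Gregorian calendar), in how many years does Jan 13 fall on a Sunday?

Track Jan 13's weekday year by year (advancing +1, or +2 across a Feb 29):
  1877: Sat  1878: Sun (+1) ✓  1879: Mon (+1)  1880: Tue (+1)  1881: Thu (+2)
  1882: Fri (+1)  1883: Sat (+1)  1884: Sun (+1) ✓  1885: Tue (+2)  1886: Wed (+1)
  1887: Thu (+1)  1888: Fri (+1)  1889: Sun (+2) ✓  1890: Mon (+1)  … (62 more years) …
  1953: Tue (+2)  1954: Wed (+1)  1955: Thu (+1)  1956: Fri (+1)  1957: Sun (+2) ✓
  1958: Mon (+1)  1959: Tue (+1)  1960: Wed (+1)  1961: Fri (+2)  1962: Sat (+1)
  1963: Sun (+1) ✓  1964: Mon (+1)  1965: Wed (+2)  1966: Thu (+1)
Sunday years: 1878, 1884, 1889, 1895, 1901, 1907, 1918, 1924, 1929, 1935, 1946, 1952, 1957, 1963 — 14 in total.

14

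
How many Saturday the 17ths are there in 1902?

1

Check the 17th of each month of 1902: Jan 17: Fri, Feb 17: Mon, Mar 17: Mon, Apr 17: Thu, May 17: Sat, Jun 17: Tue, Jul 17: Thu, Aug 17: Sun, Sep 17: Wed, Oct 17: Fri, Nov 17: Mon, Dec 17: Wed.
Saturday occurs in May — 1 month.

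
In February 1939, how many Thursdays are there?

February 1939 has 28 days and begins on Wednesday.
The first Thursday is February 2.
Thursdays fall on 2, 9, 16, 23 — that's 4.

4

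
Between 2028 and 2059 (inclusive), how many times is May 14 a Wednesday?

5

Track May 14's weekday year by year (advancing +1, or +2 across a Feb 29):
  2028: Sun  2029: Mon (+1)  2030: Tue (+1)  2031: Wed (+1) ✓  2032: Fri (+2)
  2033: Sat (+1)  2034: Sun (+1)  2035: Mon (+1)  2036: Wed (+2) ✓  2037: Thu (+1)
  2038: Fri (+1)  2039: Sat (+1)  2040: Mon (+2)  2041: Tue (+1)  … (4 more years) …
  2046: Mon (+1)  2047: Tue (+1)  2048: Thu (+2)  2049: Fri (+1)  2050: Sat (+1)
  2051: Sun (+1)  2052: Tue (+2)  2053: Wed (+1) ✓  2054: Thu (+1)  2055: Fri (+1)
  2056: Sun (+2)  2057: Mon (+1)  2058: Tue (+1)  2059: Wed (+1) ✓
Wednesday years: 2031, 2036, 2042, 2053, 2059 — 5 in total.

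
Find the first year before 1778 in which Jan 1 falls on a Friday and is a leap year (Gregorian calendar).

Jan 1 advances by 2 weekdays after a leap year and by 1 after a common year.
1778: Jan 1 is Thursday.
1777: Wednesday
1776: Monday (leap)
1775: Sunday
1774: Saturday
1773: Friday
1772: Wednesday (leap)
1771: Tuesday
1770: Monday
1769: Sunday
1768: Friday (leap)
1768 begins on a Friday and is a leap year.

1768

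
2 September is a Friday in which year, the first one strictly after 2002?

From one year to the next, a fixed date's weekday advances by 1, or by 2 when a Feb 29 lies between the two dates.
2002: September 2 is Monday.
2003: Tuesday (+1)
2004: Thursday (+2)
2005: Friday (+1)
2 September falls on a Friday in 2005.

2005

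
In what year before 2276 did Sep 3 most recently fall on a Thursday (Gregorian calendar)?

From one year to the next, a fixed date's weekday advances by 1, or by 2 when a Feb 29 lies between the two dates.
2276: September 3 is Sunday.
2275: Friday (−2)
2274: Thursday (−1)
Sep 3 falls on a Thursday in 2274.

2274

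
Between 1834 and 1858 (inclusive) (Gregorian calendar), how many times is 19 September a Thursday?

3

Track 19 September's weekday year by year (advancing +1, or +2 across a Feb 29):
  1834: Fri  1835: Sat (+1)  1836: Mon (+2)  1837: Tue (+1)  1838: Wed (+1)
  1839: Thu (+1) ✓  1840: Sat (+2)  1841: Sun (+1)  1842: Mon (+1)  1843: Tue (+1)
  1844: Thu (+2) ✓  1845: Fri (+1)  1846: Sat (+1)  1847: Sun (+1)  1848: Tue (+2)
  1849: Wed (+1)  1850: Thu (+1) ✓  1851: Fri (+1)  1852: Sun (+2)  1853: Mon (+1)
  1854: Tue (+1)  1855: Wed (+1)  1856: Fri (+2)  1857: Sat (+1)  1858: Sun (+1)
Thursday years: 1839, 1844, 1850 — 3 in total.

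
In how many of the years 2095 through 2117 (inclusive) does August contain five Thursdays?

August has 31 days; it has five Thursdays when Thursday falls among the first (month-length − 28) days — i.e. when August 1 is one of Thursday/Wednesday/Tuesday.
August 1 by year: 2095:Mon 2096:Wed✓ 2097:Thu✓ 2098:Fri 2099:Sat 2100:Sun 2101:Mon 2102:Tue✓ 2103:Wed✓ 2104:Fri 2105:Sat 2106:Sun 2107:Mon 2108:Wed✓ 2109:Thu✓ 2110:Fri 2111:Sat 2112:Mon 2113:Tue✓ 2114:Wed✓ 2115:Thu✓ 2116:Sat 2117:Sun
Years with five Thursdays: 2096, 2097, 2102, 2103, 2108, 2109, 2113, 2114, 2115 → 9.

9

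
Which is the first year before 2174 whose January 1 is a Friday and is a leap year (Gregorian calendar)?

2168

Jan 1 advances by 2 weekdays after a leap year and by 1 after a common year.
2174: Jan 1 is Saturday.
2173: Friday
2172: Wednesday (leap)
2171: Tuesday
2170: Monday
2169: Sunday
2168: Friday (leap)
2168 begins on a Friday and is a leap year.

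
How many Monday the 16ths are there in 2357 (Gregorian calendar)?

Check the 16th of each month of 2357: Jan 16: Wed, Feb 16: Sat, Mar 16: Sat, Apr 16: Tue, May 16: Thu, Jun 16: Sun, Jul 16: Tue, Aug 16: Fri, Sep 16: Mon, Oct 16: Wed, Nov 16: Sat, Dec 16: Mon.
Monday occurs in September, December — 2 months.

2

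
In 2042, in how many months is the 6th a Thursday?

3

Check the 6th of each month of 2042: Jan 6: Mon, Feb 6: Thu, Mar 6: Thu, Apr 6: Sun, May 6: Tue, Jun 6: Fri, Jul 6: Sun, Aug 6: Wed, Sep 6: Sat, Oct 6: Mon, Nov 6: Thu, Dec 6: Sat.
Thursday occurs in February, March, November — 3 months.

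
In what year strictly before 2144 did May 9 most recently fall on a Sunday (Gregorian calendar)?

From one year to the next, a fixed date's weekday advances by 1, or by 2 when a Feb 29 lies between the two dates.
2144: May 9 is Saturday.
2143: Thursday (−2)
2142: Wednesday (−1)
2141: Tuesday (−1)
2140: Monday (−1)
2139: Saturday (−2)
2138: Friday (−1)
2137: Thursday (−1)
2136: Wednesday (−1)
2135: Monday (−2)
2134: Sunday (−1)
May 9 falls on a Sunday in 2134.

2134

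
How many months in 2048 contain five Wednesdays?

A month of length L has five Wednesdays iff its first Wednesday is on day ≤ L−28 (so day 1–3 in a 31-day month, 1–2 in a 30-day month, day 1 in a leap February).
Checking each month of 2048: Jan starts Wed (31d) ✓; Feb starts Sat (29d); Mar starts Sun (31d); Apr starts Wed (30d) ✓; May starts Fri (31d); Jun starts Mon (30d); Jul starts Wed (31d) ✓; Aug starts Sat (31d); Sep starts Tue (30d) ✓; Oct starts Thu (31d); Nov starts Sun (30d); Dec starts Tue (31d) ✓.
Five-Wednesday months: January, April, July, September, December → 5.

5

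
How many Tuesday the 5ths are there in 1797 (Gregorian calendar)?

2

Check the 5th of each month of 1797: Jan 5: Thu, Feb 5: Sun, Mar 5: Sun, Apr 5: Wed, May 5: Fri, Jun 5: Mon, Jul 5: Wed, Aug 5: Sat, Sep 5: Tue, Oct 5: Thu, Nov 5: Sun, Dec 5: Tue.
Tuesday occurs in September, December — 2 months.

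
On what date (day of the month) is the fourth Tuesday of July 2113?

25

July 1, 2113 is a Saturday, so the first Tuesday is the 4th.
The fourth Tuesday is 4 + 21 = 25.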